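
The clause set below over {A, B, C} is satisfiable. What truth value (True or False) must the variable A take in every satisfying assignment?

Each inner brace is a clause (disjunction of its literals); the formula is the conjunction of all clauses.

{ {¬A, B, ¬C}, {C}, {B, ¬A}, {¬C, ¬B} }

False

Suppose A = True.
Unit clause (C) forces C = True.
Unit clause (B) forces B = True.
But (¬B) is also a unit clause — contradiction.
So every satisfying assignment has A = False.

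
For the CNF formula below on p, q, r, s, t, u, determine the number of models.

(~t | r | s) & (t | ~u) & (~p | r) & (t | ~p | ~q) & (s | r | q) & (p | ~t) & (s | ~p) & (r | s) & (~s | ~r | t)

There are 2^6 = 64 truth assignments over (p, q, r, s, t, u).
Split on u. With u = 1, the clauses containing u are satisfied and ~u drops from the rest; 2 of the 2^5 = 32 assignments to the other variables satisfy what remains.
With u = 0, by the same count on the reduced clause set, 6 assignments work.
Total: 2 + 6 = 8.

8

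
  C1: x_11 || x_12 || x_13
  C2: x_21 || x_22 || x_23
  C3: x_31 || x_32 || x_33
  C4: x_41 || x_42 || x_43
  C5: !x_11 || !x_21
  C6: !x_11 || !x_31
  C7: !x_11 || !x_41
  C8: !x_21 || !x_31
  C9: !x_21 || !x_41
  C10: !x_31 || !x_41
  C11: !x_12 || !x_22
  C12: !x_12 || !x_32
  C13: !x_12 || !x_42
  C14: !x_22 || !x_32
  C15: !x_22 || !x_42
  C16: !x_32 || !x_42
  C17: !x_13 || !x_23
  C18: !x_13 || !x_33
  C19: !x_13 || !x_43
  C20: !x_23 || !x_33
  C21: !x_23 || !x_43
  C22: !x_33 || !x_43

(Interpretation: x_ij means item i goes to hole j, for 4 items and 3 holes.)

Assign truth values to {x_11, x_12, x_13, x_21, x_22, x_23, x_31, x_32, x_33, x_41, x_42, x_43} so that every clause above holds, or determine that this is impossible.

Branch on x_11: set x_11 = false.
Branch on x_12: set x_12 = true.
The clause (!x_22) is unit, so x_22 = false.
The clause (!x_32) is unit, so x_32 = false.
The clause (!x_42) is unit, so x_42 = false.
Branch on x_21: set x_21 = true.
The clause (!x_31) is unit, so x_31 = false.
The clause (x_33) is unit, so x_33 = true.
The clause (!x_41) is unit, so x_41 = false.
The clause (x_43) is unit, so x_43 = true.
But (!x_43) is also a unit clause — contradiction.
Undo x_21 and try x_21 = false.
The clause (x_23) is unit, so x_23 = true.
The clause (!x_13) is unit, so x_13 = false.
The clause (!x_33) is unit, so x_33 = false.
The clause (x_31) is unit, so x_31 = true.
The clause (!x_41) is unit, so x_41 = false.
The clause (x_43) is unit, so x_43 = true.
But (!x_43) is also a unit clause — contradiction.
Neither x_21 = true nor x_21 = false works.
Undo x_12 and try x_12 = false.
The clause (x_13) is unit, so x_13 = true.
The clause (!x_23) is unit, so x_23 = false.
The clause (!x_33) is unit, so x_33 = false.
The clause (!x_43) is unit, so x_43 = false.
Branch on x_21: set x_21 = true.
The clause (!x_31) is unit, so x_31 = false.
The clause (x_32) is unit, so x_32 = true.
The clause (!x_41) is unit, so x_41 = false.
The clause (x_42) is unit, so x_42 = true.
But (!x_42) is also a unit clause — contradiction.
Undo x_21 and try x_21 = false.
The clause (x_22) is unit, so x_22 = true.
The clause (!x_32) is unit, so x_32 = false.
The clause (x_31) is unit, so x_31 = true.
The clause (!x_41) is unit, so x_41 = false.
The clause (x_42) is unit, so x_42 = true.
But (!x_42) is also a unit clause — contradiction.
Neither x_21 = true nor x_21 = false works.
Neither x_12 = true nor x_12 = false works.
Undo x_11 and try x_11 = true.
The clause (!x_21) is unit, so x_21 = false.
The clause (!x_31) is unit, so x_31 = false.
The clause (!x_41) is unit, so x_41 = false.
Branch on x_22: set x_22 = true.
The clause (!x_12) is unit, so x_12 = false.
The clause (!x_32) is unit, so x_32 = false.
The clause (x_33) is unit, so x_33 = true.
The clause (!x_42) is unit, so x_42 = false.
The clause (x_43) is unit, so x_43 = true.
But (!x_43) is also a unit clause — contradiction.
Undo x_22 and try x_22 = false.
The clause (x_23) is unit, so x_23 = true.
The clause (!x_13) is unit, so x_13 = false.
The clause (!x_33) is unit, so x_33 = false.
The clause (x_32) is unit, so x_32 = true.
The clause (!x_12) is unit, so x_12 = false.
The clause (!x_42) is unit, so x_42 = false.
The clause (x_43) is unit, so x_43 = true.
But (!x_43) is also a unit clause — contradiction.
Neither x_22 = true nor x_22 = false works.
Neither x_11 = true nor x_11 = false works.

UNSATISFIABLE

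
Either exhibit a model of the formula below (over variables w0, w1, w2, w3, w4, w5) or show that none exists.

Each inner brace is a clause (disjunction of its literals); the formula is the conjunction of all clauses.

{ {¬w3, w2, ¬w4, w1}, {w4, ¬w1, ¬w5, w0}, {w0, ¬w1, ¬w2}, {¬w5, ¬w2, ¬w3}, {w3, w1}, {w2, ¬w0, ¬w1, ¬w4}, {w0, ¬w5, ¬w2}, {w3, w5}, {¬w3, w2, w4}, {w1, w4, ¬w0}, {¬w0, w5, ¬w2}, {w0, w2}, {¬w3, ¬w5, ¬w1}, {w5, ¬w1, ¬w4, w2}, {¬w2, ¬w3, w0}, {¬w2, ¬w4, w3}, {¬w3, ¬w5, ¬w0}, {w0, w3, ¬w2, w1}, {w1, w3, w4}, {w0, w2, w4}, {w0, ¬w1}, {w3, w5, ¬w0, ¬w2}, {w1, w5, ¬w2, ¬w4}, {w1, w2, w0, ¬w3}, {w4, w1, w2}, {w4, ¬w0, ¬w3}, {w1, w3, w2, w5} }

w0=True, w1=True, w2=True, w3=False, w4=False, w5=True

Try w3 = False.
From the singleton clause (w1), w1 = True.
From the singleton clause (w5), w5 = True.
From the singleton clause (w0), w0 = True.
Try w2 = True.
From the singleton clause (¬w4), w4 = False.
All clauses are satisfied.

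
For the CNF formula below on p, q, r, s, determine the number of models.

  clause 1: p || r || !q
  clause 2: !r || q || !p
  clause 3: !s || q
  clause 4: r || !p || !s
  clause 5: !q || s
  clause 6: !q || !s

There are 2^4 = 16 truth assignments over (p, q, r, s).
Split on p. With p = true, the clauses containing p are satisfied and !p drops from the rest; 1 of the 2^3 = 8 assignments to the other variables satisfy what remains.
With p = false, by the same count on the reduced clause set, 2 assignments work.
(One model: p=F, q=F, r=F, s=F.)
Total: 1 + 2 = 3.

3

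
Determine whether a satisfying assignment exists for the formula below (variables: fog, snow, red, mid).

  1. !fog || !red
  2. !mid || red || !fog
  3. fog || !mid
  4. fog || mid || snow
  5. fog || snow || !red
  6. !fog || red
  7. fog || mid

No, unsatisfiable

Branch on fog: set fog = false.
Unit clause (!mid) forces mid = false.
But (mid) is also a unit clause — contradiction.
Backtrack on fog: now try fog = true.
Unit clause (!red) forces red = false.
But (red) is also a unit clause — contradiction.
Neither fog = true nor fog = false works.
No assignment satisfies every clause.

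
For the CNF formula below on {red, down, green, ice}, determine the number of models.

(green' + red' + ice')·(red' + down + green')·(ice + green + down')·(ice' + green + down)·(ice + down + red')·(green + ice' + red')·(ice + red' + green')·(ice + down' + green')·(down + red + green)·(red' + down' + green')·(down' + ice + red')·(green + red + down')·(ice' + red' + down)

There are 2^4 = 16 truth assignments over (red, down, green, ice).
Check each against the 13 clauses (columns in the order red, down, green, ice):
  F F F F  ✗ fails (down + red + green)
  F F F T  ✗ fails (ice' + green + down)
  F F T F  ✓ satisfies all
  F F T T  ✓ satisfies all
  F T F F  ✗ fails (ice + green + down')
  F T F T  ✗ fails (green + red + down')
  F T T F  ✗ fails (ice + down' + green')
  F T T T  ✓ satisfies all
  T F F F  ✗ fails (ice + down + red')
  T F F T  ✗ fails (ice' + green + down)
  T F T F  ✗ fails (red' + down + green')
  T F T T  ✗ fails (green' + red' + ice')
  T T F F  ✗ fails (ice + green + down')
  T T F T  ✗ fails (green + ice' + red')
  T T T F  ✗ fails (ice + red' + green')
  T T T T  ✗ fails (green' + red' + ice')
3 of the 16 rows are models.

3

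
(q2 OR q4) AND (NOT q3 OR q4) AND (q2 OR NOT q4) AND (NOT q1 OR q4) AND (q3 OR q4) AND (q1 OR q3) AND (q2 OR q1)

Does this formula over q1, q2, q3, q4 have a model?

Yes, satisfiable

Suppose q2 = true.
Suppose q3 = true.
(q4) alone gives q4 = true.
Every clause is now satisfied; q1 is unconstrained.
A satisfying assignment: q1 ↦ false,  q2 ↦ true,  q3 ↦ true,  q4 ↦ true.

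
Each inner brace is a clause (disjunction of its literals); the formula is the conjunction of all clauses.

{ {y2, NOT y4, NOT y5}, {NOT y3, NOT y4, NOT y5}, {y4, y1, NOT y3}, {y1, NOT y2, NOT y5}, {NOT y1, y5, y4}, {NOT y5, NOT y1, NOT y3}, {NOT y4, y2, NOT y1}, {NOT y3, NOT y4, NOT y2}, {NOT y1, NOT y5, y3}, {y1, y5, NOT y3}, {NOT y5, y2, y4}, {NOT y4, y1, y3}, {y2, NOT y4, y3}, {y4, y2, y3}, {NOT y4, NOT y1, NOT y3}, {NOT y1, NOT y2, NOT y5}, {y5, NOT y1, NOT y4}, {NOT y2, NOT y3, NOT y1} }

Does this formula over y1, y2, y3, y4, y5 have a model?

Try y2 = true.
Try y1 = false.
Unit clause (NOT y5) forces y5 = false.
Unit clause (NOT y3) forces y3 = false.
Unit clause (NOT y4) forces y4 = false.
Every clause now holds.
A satisfying assignment: y1: false,  y2: true,  y3: false,  y4: false,  y5: false.

Yes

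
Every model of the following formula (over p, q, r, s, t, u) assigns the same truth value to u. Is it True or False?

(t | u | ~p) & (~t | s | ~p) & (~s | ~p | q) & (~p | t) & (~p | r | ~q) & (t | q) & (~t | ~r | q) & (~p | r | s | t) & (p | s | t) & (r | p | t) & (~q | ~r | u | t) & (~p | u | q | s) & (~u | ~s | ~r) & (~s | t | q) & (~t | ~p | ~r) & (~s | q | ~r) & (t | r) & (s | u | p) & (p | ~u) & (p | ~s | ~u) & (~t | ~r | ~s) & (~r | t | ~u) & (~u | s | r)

False

Suppose u = 1.
The clause (p) is unit, so p = 1.
The clause (t) is unit, so t = 1.
The clause (s) is unit, so s = 1.
The clause (q) is unit, so q = 1.
The clause (r) is unit, so r = 1.
But (~r) is also a unit clause — contradiction.
So every satisfying assignment has u = False.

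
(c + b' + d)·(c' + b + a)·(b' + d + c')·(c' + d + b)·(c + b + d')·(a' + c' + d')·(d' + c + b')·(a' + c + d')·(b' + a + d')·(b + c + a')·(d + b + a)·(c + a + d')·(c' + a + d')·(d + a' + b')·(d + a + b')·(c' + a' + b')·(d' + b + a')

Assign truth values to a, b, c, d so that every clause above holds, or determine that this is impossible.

Case c = 1:
Case b = 1:
From the singleton clause (d), d = 1.
From the singleton clause (a'), a = 0.
But (a) is also a unit clause — contradiction.
Undo b and try b = 0.
From the singleton clause (a), a = 1.
From the singleton clause (d), d = 1.
But (d') is also a unit clause — contradiction.
Either choice for b ends in contradiction.
Undo c and try c = 0.
Case b = 0:
From the singleton clause (d'), d = 0.
From the singleton clause (a'), a = 0.
But (a) is also a unit clause — contradiction.
Undo b and try b = 1.
From the singleton clause (d), d = 1.
But (d') is also a unit clause — contradiction.
Either choice for b ends in contradiction.
Either choice for c ends in contradiction.

UNSATISFIABLE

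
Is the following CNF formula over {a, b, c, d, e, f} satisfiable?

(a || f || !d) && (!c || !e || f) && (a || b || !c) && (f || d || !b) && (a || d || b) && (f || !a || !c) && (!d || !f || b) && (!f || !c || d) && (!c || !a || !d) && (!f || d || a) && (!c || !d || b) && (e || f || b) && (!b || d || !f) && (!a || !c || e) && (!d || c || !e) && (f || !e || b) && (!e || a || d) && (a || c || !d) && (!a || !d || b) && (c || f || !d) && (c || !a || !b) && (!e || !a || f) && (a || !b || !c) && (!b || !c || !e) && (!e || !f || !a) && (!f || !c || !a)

Suppose a = true.
Suppose f = true.
The clause (!e) is unit, so e = false.
The clause (!c) is unit, so c = false.
The clause (!b) is unit, so b = false.
The clause (!d) is unit, so d = false.
Every clause now holds.
A satisfying assignment: a ↦ true,  b ↦ false,  c ↦ false,  d ↦ false,  e ↦ false,  f ↦ true.

Yes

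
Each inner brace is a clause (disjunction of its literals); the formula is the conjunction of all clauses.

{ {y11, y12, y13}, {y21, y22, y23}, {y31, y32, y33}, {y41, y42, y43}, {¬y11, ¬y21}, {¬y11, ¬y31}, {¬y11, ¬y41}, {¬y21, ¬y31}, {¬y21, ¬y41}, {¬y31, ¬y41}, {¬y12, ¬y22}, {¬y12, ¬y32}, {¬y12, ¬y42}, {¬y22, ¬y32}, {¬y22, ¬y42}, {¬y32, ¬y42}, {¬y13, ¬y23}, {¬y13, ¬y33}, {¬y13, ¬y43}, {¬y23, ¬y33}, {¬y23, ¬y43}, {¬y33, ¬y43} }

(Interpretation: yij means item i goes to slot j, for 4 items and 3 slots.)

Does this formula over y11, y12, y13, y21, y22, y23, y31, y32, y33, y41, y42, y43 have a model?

No

Try y11 = False.
Try y12 = True.
(¬y22) alone gives y22 = False.
(¬y32) alone gives y32 = False.
(¬y42) alone gives y42 = False.
Try y21 = True.
(¬y31) alone gives y31 = False.
(y33) alone gives y33 = True.
(¬y41) alone gives y41 = False.
(y43) alone gives y43 = True.
But (¬y43) is also a unit clause — contradiction.
Backtrack on y21: now try y21 = False.
(y23) alone gives y23 = True.
(¬y13) alone gives y13 = False.
(¬y33) alone gives y33 = False.
(y31) alone gives y31 = True.
(¬y41) alone gives y41 = False.
(y43) alone gives y43 = True.
But (¬y43) is also a unit clause — contradiction.
Both values of y21 lead to a conflict.
Backtrack on y12: now try y12 = False.
(y13) alone gives y13 = True.
(¬y23) alone gives y23 = False.
(¬y33) alone gives y33 = False.
(¬y43) alone gives y43 = False.
Try y21 = True.
(¬y31) alone gives y31 = False.
(y32) alone gives y32 = True.
(¬y41) alone gives y41 = False.
(y42) alone gives y42 = True.
But (¬y42) is also a unit clause — contradiction.
Backtrack on y21: now try y21 = False.
(y22) alone gives y22 = True.
(¬y32) alone gives y32 = False.
(y31) alone gives y31 = True.
(¬y41) alone gives y41 = False.
(y42) alone gives y42 = True.
But (¬y42) is also a unit clause — contradiction.
Both values of y21 lead to a conflict.
Both values of y12 lead to a conflict.
Backtrack on y11: now try y11 = True.
(¬y21) alone gives y21 = False.
(¬y31) alone gives y31 = False.
(¬y41) alone gives y41 = False.
Try y22 = True.
(¬y12) alone gives y12 = False.
(¬y32) alone gives y32 = False.
(y33) alone gives y33 = True.
(¬y42) alone gives y42 = False.
(y43) alone gives y43 = True.
But (¬y43) is also a unit clause — contradiction.
Backtrack on y22: now try y22 = False.
(y23) alone gives y23 = True.
(¬y13) alone gives y13 = False.
(¬y33) alone gives y33 = False.
(y32) alone gives y32 = True.
(¬y12) alone gives y12 = False.
(¬y42) alone gives y42 = False.
(y43) alone gives y43 = True.
But (¬y43) is also a unit clause — contradiction.
Both values of y22 lead to a conflict.
Both values of y11 lead to a conflict.
No assignment satisfies every clause.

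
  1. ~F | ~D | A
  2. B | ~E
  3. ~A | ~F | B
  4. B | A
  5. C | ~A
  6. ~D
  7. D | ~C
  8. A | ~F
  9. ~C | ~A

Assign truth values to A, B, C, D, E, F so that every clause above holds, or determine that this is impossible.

A=0,  B=1,  C=0,  D=0,  E=1,  F=0

From the singleton clause (~D), D = 0.
From the singleton clause (~C), C = 0.
From the singleton clause (~A), A = 0.
From the singleton clause (B), B = 1.
From the singleton clause (~F), F = 0.
All clauses hold; E can take either value.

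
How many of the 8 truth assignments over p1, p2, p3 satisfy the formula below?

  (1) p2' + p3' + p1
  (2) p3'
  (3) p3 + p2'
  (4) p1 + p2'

2

There are 2^3 = 8 truth assignments over (p1, p2, p3).
Split on p2. With p2 = 1, the clauses containing p2 are satisfied and p2' drops from the rest; 0 of the 2^2 = 4 assignments to the other variables satisfy what remains.
With p2 = 0, by the same count on the reduced clause set, 2 assignments work.
(One model: p1=F, p2=F, p3=F.)
Total: 0 + 2 = 2.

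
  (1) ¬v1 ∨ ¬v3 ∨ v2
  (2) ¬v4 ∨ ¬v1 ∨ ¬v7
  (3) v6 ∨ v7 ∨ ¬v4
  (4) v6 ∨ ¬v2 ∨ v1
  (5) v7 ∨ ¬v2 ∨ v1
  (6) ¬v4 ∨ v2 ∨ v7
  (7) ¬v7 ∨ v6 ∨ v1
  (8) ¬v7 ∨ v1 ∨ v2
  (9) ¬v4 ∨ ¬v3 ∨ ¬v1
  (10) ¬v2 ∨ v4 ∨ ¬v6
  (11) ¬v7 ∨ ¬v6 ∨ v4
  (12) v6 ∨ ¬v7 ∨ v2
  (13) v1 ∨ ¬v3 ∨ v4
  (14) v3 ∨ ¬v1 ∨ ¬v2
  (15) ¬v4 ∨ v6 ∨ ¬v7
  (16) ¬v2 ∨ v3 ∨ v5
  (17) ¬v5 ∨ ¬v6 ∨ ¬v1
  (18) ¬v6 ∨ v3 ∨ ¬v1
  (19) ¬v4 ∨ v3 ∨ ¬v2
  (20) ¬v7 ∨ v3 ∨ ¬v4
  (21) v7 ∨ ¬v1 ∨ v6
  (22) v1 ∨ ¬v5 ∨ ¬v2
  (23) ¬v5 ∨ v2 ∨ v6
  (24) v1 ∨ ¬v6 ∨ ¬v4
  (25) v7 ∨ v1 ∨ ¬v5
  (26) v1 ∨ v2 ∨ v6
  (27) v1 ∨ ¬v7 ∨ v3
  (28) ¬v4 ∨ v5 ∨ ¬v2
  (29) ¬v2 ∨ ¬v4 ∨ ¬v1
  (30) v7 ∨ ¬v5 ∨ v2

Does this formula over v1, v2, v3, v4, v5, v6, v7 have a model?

Satisfiable

Try v1 = False.
Try v6 = True.
From the singleton clause (¬v4), v4 = False.
From the singleton clause (¬v2), v2 = False.
From the singleton clause (¬v7), v7 = False.
From the singleton clause (¬v3), v3 = False.
From the singleton clause (¬v5), v5 = False.
This assignment satisfies each clause.
A satisfying assignment: v1: False, v2: False, v3: False, v4: False, v5: False, v6: True, v7: False.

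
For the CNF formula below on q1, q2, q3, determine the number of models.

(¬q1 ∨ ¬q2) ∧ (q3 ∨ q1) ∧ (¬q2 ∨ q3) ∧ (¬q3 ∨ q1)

2

There are 2^3 = 8 truth assignments over (q1, q2, q3).
Check each against the 4 clauses (columns in the order q1, q2, q3):
  F F F  ✗ fails (q3 ∨ q1)
  F F T  ✗ fails (¬q3 ∨ q1)
  F T F  ✗ fails (q3 ∨ q1)
  F T T  ✗ fails (¬q3 ∨ q1)
  T F F  ✓ satisfies all
  T F T  ✓ satisfies all
  T T F  ✗ fails (¬q1 ∨ ¬q2)
  T T T  ✗ fails (¬q1 ∨ ¬q2)
2 of the 8 rows are models.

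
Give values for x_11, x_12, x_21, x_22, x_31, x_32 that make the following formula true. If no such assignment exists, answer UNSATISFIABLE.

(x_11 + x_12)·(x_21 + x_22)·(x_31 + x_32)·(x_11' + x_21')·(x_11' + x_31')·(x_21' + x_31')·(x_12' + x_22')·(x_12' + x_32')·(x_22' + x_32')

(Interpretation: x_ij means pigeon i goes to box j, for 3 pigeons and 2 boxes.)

Branch on x_11: set x_11 = 1.
From the singleton clause (x_21'), x_21 = 0.
From the singleton clause (x_22), x_22 = 1.
From the singleton clause (x_31'), x_31 = 0.
From the singleton clause (x_32), x_32 = 1.
That conflicts with the unit clause (x_32').
Backtrack on x_11: now try x_11 = 0.
From the singleton clause (x_12), x_12 = 1.
From the singleton clause (x_22'), x_22 = 0.
From the singleton clause (x_21), x_21 = 1.
From the singleton clause (x_31'), x_31 = 0.
From the singleton clause (x_32), x_32 = 1.
That conflicts with the unit clause (x_32').
Both values of x_11 lead to a conflict.

UNSATISFIABLE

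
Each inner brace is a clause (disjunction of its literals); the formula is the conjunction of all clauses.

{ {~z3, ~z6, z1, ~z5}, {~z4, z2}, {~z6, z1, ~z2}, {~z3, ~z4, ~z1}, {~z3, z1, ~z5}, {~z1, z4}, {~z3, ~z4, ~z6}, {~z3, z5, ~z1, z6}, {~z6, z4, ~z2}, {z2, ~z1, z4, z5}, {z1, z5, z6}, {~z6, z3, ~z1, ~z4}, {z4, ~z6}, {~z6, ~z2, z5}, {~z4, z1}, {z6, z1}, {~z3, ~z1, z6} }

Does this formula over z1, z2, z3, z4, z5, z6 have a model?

Suppose z4 = 1.
Unit clause (z2) forces z2 = 1.
Unit clause (z1) forces z1 = 1.
Unit clause (~z3) forces z3 = 0.
Unit clause (~z6) forces z6 = 0.
All clauses hold; z5 can take either value.
A satisfying assignment: z1 ↦ 1, z2 ↦ 1, z3 ↦ 0, z4 ↦ 1, z5 ↦ 0, z6 ↦ 0.

Yes, satisfiable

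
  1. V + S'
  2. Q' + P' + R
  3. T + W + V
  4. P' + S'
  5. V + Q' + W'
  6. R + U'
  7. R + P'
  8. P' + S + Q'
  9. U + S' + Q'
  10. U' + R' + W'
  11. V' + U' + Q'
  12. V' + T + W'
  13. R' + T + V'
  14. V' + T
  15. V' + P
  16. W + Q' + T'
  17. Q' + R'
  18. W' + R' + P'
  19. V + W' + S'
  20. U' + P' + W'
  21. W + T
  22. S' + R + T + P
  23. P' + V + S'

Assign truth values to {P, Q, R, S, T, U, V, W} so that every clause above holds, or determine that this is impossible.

Suppose V = 0.
Unit clause (S') forces S = 0.
Suppose T = 1.
Suppose Q = 0.
Suppose R = 0.
Unit clause (U') forces U = 0.
Unit clause (P') forces P = 0.
No clause remains; W is free.

P: 0, Q: 0, R: 0, S: 0, T: 1, U: 0, V: 0, W: 0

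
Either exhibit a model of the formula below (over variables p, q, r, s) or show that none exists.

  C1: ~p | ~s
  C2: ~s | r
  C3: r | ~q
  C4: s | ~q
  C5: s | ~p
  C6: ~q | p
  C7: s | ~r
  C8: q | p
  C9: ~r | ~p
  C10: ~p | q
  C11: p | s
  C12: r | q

UNSATISFIABLE

Suppose p = 0.
From the singleton clause (~q), q = 0.
Now (q) is unsatisfied and unit — conflict.
Undo p and try p = 1.
From the singleton clause (~s), s = 0.
Now (s) is unsatisfied and unit — conflict.
Neither p = 1 nor p = 0 works.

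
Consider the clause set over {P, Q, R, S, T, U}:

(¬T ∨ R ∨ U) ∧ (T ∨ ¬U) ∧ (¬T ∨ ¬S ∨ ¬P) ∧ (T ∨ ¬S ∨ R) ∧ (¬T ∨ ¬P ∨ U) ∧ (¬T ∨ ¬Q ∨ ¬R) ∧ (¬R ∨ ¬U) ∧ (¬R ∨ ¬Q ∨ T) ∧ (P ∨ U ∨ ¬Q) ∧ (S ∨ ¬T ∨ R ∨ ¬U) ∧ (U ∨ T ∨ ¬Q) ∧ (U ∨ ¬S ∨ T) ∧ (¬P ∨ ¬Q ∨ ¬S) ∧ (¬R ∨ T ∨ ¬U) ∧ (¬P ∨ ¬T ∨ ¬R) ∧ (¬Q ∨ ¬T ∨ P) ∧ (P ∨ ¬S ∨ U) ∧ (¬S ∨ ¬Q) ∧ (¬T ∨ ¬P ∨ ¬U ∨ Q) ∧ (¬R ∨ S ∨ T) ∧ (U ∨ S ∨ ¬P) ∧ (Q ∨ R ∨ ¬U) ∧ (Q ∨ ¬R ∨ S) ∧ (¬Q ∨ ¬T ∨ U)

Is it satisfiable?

Satisfiable

Case T = False:
Unit clause (¬U) forces U = False.
Unit clause (¬Q) forces Q = False.
Unit clause (¬S) forces S = False.
Unit clause (¬R) forces R = False.
Unit clause (¬P) forces P = False.
Every clause now holds.
A satisfying assignment: P: False, Q: False, R: False, S: False, T: False, U: False.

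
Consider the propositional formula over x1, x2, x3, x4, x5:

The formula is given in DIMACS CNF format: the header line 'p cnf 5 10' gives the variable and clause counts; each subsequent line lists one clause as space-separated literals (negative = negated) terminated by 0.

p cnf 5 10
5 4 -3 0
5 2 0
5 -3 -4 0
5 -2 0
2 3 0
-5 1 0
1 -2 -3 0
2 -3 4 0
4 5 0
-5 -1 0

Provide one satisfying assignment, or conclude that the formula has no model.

Branch on x5: set x5 = True.
The clause (x1) is unit, so x1 = True.
Now (¬x1) is unsatisfied and unit — conflict.
Backtrack on x5: now try x5 = False.
The clause (x2) is unit, so x2 = True.
Now (¬x2) is unsatisfied and unit — conflict.
Both values of x5 lead to a conflict.

UNSATISFIABLE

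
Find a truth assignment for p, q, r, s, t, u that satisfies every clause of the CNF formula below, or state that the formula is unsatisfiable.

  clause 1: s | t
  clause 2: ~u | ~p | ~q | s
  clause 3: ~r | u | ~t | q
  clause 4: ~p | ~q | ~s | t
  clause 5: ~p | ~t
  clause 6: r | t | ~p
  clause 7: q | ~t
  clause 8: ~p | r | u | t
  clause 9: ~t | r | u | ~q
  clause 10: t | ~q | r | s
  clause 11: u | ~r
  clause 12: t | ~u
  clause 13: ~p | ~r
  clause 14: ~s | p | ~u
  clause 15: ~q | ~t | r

Suppose s = 1.
Suppose p = 0.
From the singleton clause (~u), u = 0.
From the singleton clause (~r), r = 0.
Suppose q = 0.
From the singleton clause (~t), t = 0.
All clauses are satisfied.

p=0, q=0, r=0, s=1, t=0, u=0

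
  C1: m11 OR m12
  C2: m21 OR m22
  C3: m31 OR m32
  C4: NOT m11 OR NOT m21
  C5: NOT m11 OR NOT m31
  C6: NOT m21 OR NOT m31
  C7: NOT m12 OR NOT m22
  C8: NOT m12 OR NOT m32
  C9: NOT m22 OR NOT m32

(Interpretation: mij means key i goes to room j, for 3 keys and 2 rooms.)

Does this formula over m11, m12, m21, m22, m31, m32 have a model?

Try m11 = true.
Unit clause (NOT m21) forces m21 = false.
Unit clause (m22) forces m22 = true.
Unit clause (NOT m31) forces m31 = false.
Unit clause (m32) forces m32 = true.
But (NOT m32) is also a unit clause — contradiction.
Backtrack on m11: now try m11 = false.
Unit clause (m12) forces m12 = true.
Unit clause (NOT m22) forces m22 = false.
Unit clause (m21) forces m21 = true.
Unit clause (NOT m31) forces m31 = false.
Unit clause (m32) forces m32 = true.
But (NOT m32) is also a unit clause — contradiction.
Either choice for m11 ends in contradiction.
No assignment satisfies every clause.

No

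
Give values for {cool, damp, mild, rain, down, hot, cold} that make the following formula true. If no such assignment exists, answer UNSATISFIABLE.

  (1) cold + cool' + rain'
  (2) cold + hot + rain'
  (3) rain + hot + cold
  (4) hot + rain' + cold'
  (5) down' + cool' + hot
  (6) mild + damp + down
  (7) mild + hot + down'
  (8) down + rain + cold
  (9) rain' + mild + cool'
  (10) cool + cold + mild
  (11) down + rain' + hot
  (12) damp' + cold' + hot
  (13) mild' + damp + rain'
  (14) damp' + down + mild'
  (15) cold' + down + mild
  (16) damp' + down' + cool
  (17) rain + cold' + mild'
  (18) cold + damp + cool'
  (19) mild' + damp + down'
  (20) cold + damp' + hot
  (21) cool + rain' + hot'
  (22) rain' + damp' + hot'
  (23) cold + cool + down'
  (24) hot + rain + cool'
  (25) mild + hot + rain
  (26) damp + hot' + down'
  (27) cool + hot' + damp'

cool: 1; damp: 1; mild: 1; rain: 0; down: 1; hot: 1; cold: 0

Suppose cold = 0.
Suppose cool = 1.
(rain') alone gives rain = 0.
(hot) alone gives hot = 1.
(down) alone gives down = 1.
(damp) alone gives damp = 1.
All clauses hold; mild can take either value.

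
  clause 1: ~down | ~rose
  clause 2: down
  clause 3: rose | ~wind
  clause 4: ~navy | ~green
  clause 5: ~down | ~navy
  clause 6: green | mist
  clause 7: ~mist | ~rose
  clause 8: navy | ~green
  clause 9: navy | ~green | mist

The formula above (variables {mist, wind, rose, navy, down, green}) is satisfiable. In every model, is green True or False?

Suppose green = 1.
Unit clause (down) forces down = 1.
Unit clause (~rose) forces rose = 0.
Unit clause (~wind) forces wind = 0.
Unit clause (~navy) forces navy = 0.
Now (navy) is unsatisfied and unit — conflict.
So every satisfying assignment has green = False.

False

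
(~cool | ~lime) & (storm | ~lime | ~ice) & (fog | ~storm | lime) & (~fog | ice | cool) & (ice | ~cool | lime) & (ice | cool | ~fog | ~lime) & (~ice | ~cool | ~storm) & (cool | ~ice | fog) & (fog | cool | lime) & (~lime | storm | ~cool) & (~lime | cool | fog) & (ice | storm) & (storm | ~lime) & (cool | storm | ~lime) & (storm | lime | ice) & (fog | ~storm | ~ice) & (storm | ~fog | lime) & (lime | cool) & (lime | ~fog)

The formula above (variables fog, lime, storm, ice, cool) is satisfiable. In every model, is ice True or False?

Suppose ice = 0.
The clause (storm) is unit, so storm = 1.
Case cool = 0:
The clause (~fog) is unit, so fog = 0.
The clause (lime) is unit, so lime = 1.
Now (~lime) is unsatisfied and unit — conflict.
Undo cool and try cool = 1.
The clause (~lime) is unit, so lime = 0.
Now (lime) is unsatisfied and unit — conflict.
Either choice for cool ends in contradiction.
So every satisfying assignment has ice = True.

True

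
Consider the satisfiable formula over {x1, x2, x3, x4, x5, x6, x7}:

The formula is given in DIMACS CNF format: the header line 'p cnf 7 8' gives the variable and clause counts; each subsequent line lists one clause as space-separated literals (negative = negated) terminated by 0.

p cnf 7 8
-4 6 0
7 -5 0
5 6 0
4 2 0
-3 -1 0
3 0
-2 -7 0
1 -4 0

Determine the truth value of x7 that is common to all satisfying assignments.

Suppose x7 = True.
(x3) alone gives x3 = True.
(¬x1) alone gives x1 = False.
(¬x2) alone gives x2 = False.
(x4) alone gives x4 = True.
That conflicts with the unit clause (¬x4).
So every satisfying assignment has x7 = False.

False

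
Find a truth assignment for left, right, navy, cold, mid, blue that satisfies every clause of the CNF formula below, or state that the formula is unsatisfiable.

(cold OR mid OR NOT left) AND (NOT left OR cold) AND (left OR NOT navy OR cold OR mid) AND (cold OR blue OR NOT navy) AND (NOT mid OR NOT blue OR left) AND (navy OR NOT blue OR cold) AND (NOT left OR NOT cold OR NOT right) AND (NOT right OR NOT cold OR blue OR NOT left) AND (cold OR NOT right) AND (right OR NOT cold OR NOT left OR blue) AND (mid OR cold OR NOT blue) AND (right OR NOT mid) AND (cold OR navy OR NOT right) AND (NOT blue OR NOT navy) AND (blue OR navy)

left: false, right: false, navy: false, cold: true, mid: false, blue: true

Branch on left: set left = false.
Branch on mid: set mid = false.
Branch on navy: set navy = false.
The clause (blue) is unit, so blue = true.
The clause (cold) is unit, so cold = true.
Every clause is now satisfied; right is unconstrained.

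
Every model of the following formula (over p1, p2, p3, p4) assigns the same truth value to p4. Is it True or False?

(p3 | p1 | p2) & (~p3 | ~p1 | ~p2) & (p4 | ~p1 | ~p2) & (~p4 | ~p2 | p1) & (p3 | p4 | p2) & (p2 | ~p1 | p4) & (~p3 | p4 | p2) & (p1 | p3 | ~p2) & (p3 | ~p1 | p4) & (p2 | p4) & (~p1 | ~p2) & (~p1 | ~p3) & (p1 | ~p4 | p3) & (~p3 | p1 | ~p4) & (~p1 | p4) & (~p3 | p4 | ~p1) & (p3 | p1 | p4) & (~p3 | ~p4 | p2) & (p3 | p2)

Suppose p4 = 1.
Case p2 = 0:
Unit clause (~p3) forces p3 = 0.
But (p3) is also a unit clause — contradiction.
Undo p2 and try p2 = 1.
Unit clause (p1) forces p1 = 1.
But (~p1) is also a unit clause — contradiction.
Neither p2 = 1 nor p2 = 0 works.
So every satisfying assignment has p4 = False.

False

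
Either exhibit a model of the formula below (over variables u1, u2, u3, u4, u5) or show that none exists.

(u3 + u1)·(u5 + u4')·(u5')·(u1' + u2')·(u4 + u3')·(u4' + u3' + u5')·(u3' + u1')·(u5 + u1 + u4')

Unit clause (u5') forces u5 = 0.
Unit clause (u4') forces u4 = 0.
Unit clause (u3') forces u3 = 0.
Unit clause (u1) forces u1 = 1.
Unit clause (u2') forces u2 = 0.
Every clause now holds.

u1=1, u2=0, u3=0, u4=0, u5=0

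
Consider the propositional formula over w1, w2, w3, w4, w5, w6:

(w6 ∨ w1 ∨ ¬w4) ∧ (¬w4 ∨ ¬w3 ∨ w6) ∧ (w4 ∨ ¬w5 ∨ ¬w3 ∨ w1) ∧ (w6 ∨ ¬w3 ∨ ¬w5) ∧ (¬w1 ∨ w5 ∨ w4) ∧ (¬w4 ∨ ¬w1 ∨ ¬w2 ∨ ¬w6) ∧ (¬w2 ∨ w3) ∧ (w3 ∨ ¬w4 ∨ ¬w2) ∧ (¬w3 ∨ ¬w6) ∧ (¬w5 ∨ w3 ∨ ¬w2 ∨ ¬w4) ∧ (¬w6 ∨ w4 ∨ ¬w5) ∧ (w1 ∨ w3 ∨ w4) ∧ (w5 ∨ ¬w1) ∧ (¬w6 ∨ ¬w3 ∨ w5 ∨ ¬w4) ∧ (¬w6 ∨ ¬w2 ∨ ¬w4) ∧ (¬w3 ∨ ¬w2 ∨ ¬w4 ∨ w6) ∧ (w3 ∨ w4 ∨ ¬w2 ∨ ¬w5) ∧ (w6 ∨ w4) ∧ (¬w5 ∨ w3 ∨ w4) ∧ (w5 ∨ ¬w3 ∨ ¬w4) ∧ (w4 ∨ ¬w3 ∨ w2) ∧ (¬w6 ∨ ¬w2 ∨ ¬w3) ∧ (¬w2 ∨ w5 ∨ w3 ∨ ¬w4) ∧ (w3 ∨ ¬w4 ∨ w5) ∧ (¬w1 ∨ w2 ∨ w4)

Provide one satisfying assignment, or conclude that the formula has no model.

w1: False; w2: False; w3: False; w4: True; w5: True; w6: True

Suppose w2 = False.
Suppose w3 = False.
Suppose w1 = False.
(w4) alone gives w4 = True.
(w6) alone gives w6 = True.
(w5) alone gives w5 = True.
This assignment satisfies each clause.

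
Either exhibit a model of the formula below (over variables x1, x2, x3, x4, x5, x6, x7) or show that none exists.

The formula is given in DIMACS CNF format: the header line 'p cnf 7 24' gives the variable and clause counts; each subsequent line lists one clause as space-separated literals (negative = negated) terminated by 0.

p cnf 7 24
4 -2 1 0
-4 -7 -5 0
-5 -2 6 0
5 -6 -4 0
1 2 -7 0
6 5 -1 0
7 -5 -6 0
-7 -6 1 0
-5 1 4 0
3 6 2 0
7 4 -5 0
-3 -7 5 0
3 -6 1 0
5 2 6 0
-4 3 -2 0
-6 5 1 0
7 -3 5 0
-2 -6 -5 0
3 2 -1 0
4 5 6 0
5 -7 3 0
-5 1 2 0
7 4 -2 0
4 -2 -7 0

x1=True,  x2=False,  x3=True,  x4=True,  x5=True,  x6=False,  x7=False

Try x4 = True.
Try x7 = False.
Try x5 = True.
Unit clause (¬x6) forces x6 = False.
Unit clause (¬x2) forces x2 = False.
Unit clause (x3) forces x3 = True.
Unit clause (x1) forces x1 = True.
Every clause now holds.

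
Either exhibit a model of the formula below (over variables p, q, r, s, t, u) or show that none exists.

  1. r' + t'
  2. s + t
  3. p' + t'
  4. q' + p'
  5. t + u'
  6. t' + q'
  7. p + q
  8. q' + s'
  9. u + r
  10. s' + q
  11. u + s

UNSATISFIABLE

Try r = 0.
From the singleton clause (u), u = 1.
From the singleton clause (t), t = 1.
From the singleton clause (p'), p = 0.
From the singleton clause (q'), q = 0.
Now (q) is unsatisfied and unit — conflict.
Backtrack on r: now try r = 1.
From the singleton clause (t'), t = 0.
From the singleton clause (s), s = 1.
From the singleton clause (u'), u = 0.
From the singleton clause (q'), q = 0.
Now (q) is unsatisfied and unit — conflict.
Both values of r lead to a conflict.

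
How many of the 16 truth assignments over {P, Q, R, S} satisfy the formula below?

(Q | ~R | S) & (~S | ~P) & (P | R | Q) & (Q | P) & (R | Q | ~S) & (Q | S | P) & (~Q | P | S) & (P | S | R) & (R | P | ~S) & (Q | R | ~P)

There are 2^4 = 16 truth assignments over (P, Q, R, S).
Check each against the 10 clauses (columns in the order P, Q, R, S):
  F F F F  ✗ fails (P | R | Q)
  F F F T  ✗ fails (P | R | Q)
  F F T F  ✗ fails (Q | ~R | S)
  F F T T  ✗ fails (Q | P)
  F T F F  ✗ fails (~Q | P | S)
  F T F T  ✗ fails (R | P | ~S)
  F T T F  ✗ fails (~Q | P | S)
  F T T T  ✓ satisfies all
  T F F F  ✗ fails (Q | R | ~P)
  T F F T  ✗ fails (~S | ~P)
  T F T F  ✗ fails (Q | ~R | S)
  T F T T  ✗ fails (~S | ~P)
  T T F F  ✓ satisfies all
  T T F T  ✗ fails (~S | ~P)
  T T T F  ✓ satisfies all
  T T T T  ✗ fails (~S | ~P)
3 of the 16 rows are models.

3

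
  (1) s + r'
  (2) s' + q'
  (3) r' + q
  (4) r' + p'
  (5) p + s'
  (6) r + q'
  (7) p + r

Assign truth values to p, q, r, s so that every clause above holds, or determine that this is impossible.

p=1,  q=0,  r=0,  s=0

Case s = 0:
Unit clause (r') forces r = 0.
Unit clause (q') forces q = 0.
Unit clause (p) forces p = 1.
Every clause now holds.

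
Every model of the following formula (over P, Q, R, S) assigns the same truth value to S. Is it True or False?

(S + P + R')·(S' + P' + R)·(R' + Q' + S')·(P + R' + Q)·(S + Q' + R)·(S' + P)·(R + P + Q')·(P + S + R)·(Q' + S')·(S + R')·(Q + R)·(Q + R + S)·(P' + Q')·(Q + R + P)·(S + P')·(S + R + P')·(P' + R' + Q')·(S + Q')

Suppose S = 0.
The clause (R') is unit, so R = 0.
The clause (Q') is unit, so Q = 0.
That conflicts with the unit clause (Q).
So every satisfying assignment has S = True.

True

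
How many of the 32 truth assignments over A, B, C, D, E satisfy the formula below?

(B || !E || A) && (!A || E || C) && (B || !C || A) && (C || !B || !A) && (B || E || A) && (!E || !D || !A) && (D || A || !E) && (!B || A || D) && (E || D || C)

11

There are 2^5 = 32 truth assignments over (A, B, C, D, E).
Split on E. With E = true, the clauses containing E are satisfied and !E drops from the rest; 5 of the 2^4 = 16 assignments to the other variables satisfy what remains.
With E = false, by the same count on the reduced clause set, 6 assignments work.
(One model: A=F, B=T, C=F, D=T, E=F.)
Total: 5 + 6 = 11.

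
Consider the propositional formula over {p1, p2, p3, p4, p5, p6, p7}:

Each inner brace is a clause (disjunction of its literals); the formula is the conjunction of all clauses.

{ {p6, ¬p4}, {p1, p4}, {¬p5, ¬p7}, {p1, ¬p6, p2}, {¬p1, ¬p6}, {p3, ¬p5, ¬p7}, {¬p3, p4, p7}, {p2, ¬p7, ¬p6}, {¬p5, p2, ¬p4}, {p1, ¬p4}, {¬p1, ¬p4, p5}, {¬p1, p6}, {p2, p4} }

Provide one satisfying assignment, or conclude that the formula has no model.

UNSATISFIABLE

Suppose p6 = True.
The clause (¬p1) is unit, so p1 = False.
The clause (p4) is unit, so p4 = True.
Now (¬p4) is unsatisfied and unit — conflict.
That branch fails; take p6 = False instead.
The clause (¬p4) is unit, so p4 = False.
The clause (p1) is unit, so p1 = True.
Now (¬p1) is unsatisfied and unit — conflict.
Both values of p6 lead to a conflict.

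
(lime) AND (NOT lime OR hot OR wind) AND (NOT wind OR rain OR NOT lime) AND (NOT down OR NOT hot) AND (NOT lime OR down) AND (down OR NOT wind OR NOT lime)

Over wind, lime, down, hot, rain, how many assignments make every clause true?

1

There are 2^5 = 32 truth assignments over (wind, lime, down, hot, rain).
Split on lime. With lime = true, the clauses containing lime are satisfied and NOT lime drops from the rest; 1 of the 2^4 = 16 assignments to the other variables satisfy what remains.
With lime = false, by the same count on the reduced clause set, 0 assignments work.
(One model: wind=T, lime=T, down=T, hot=F, rain=T.)
Total: 1 + 0 = 1.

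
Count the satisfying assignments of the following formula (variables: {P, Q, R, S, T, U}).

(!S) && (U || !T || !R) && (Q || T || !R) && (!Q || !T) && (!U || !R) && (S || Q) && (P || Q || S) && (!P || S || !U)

5

There are 2^6 = 64 truth assignments over (P, Q, R, S, T, U).
Split on P. With P = true, the clauses containing P are satisfied and !P drops from the rest; 2 of the 2^5 = 32 assignments to the other variables satisfy what remains.
With P = false, by the same count on the reduced clause set, 3 assignments work.
Total: 2 + 3 = 5.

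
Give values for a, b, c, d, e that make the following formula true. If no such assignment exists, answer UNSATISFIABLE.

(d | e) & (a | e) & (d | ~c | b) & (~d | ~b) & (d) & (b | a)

a=1; b=0; c=0; d=1; e=0

(d) alone gives d = 1.
(~b) alone gives b = 0.
(a) alone gives a = 1.
No clause remains; c, e are free.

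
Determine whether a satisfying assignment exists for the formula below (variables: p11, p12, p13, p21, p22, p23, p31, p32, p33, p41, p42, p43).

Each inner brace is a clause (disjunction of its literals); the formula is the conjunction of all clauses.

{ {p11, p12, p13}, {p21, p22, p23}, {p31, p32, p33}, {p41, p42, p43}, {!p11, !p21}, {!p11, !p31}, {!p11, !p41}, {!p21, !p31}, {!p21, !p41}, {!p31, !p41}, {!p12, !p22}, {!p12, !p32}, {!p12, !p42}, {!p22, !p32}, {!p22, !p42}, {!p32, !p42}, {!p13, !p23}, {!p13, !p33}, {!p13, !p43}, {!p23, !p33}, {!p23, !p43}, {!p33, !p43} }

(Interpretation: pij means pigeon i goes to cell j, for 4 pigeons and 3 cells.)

Unsatisfiable

Branch on p11: set p11 = false.
Branch on p12: set p12 = true.
The clause (!p22) is unit, so p22 = false.
The clause (!p32) is unit, so p32 = false.
The clause (!p42) is unit, so p42 = false.
Branch on p21: set p21 = true.
The clause (!p31) is unit, so p31 = false.
The clause (p33) is unit, so p33 = true.
The clause (!p41) is unit, so p41 = false.
The clause (p43) is unit, so p43 = true.
But (!p43) is also a unit clause — contradiction.
Backtrack on p21: now try p21 = false.
The clause (p23) is unit, so p23 = true.
The clause (!p13) is unit, so p13 = false.
The clause (!p33) is unit, so p33 = false.
The clause (p31) is unit, so p31 = true.
The clause (!p41) is unit, so p41 = false.
The clause (p43) is unit, so p43 = true.
But (!p43) is also a unit clause — contradiction.
Neither p21 = true nor p21 = false works.
Backtrack on p12: now try p12 = false.
The clause (p13) is unit, so p13 = true.
The clause (!p23) is unit, so p23 = false.
The clause (!p33) is unit, so p33 = false.
The clause (!p43) is unit, so p43 = false.
Branch on p21: set p21 = true.
The clause (!p31) is unit, so p31 = false.
The clause (p32) is unit, so p32 = true.
The clause (!p41) is unit, so p41 = false.
The clause (p42) is unit, so p42 = true.
But (!p42) is also a unit clause — contradiction.
Backtrack on p21: now try p21 = false.
The clause (p22) is unit, so p22 = true.
The clause (!p32) is unit, so p32 = false.
The clause (p31) is unit, so p31 = true.
The clause (!p41) is unit, so p41 = false.
The clause (p42) is unit, so p42 = true.
But (!p42) is also a unit clause — contradiction.
Neither p21 = true nor p21 = false works.
Neither p12 = true nor p12 = false works.
Backtrack on p11: now try p11 = true.
The clause (!p21) is unit, so p21 = false.
The clause (!p31) is unit, so p31 = false.
The clause (!p41) is unit, so p41 = false.
Branch on p22: set p22 = true.
The clause (!p12) is unit, so p12 = false.
The clause (!p32) is unit, so p32 = false.
The clause (p33) is unit, so p33 = true.
The clause (!p42) is unit, so p42 = false.
The clause (p43) is unit, so p43 = true.
But (!p43) is also a unit clause — contradiction.
Backtrack on p22: now try p22 = false.
The clause (p23) is unit, so p23 = true.
The clause (!p13) is unit, so p13 = false.
The clause (!p33) is unit, so p33 = false.
The clause (p32) is unit, so p32 = true.
The clause (!p12) is unit, so p12 = false.
The clause (!p42) is unit, so p42 = false.
The clause (p43) is unit, so p43 = true.
But (!p43) is also a unit clause — contradiction.
Neither p22 = true nor p22 = false works.
Neither p11 = true nor p11 = false works.
No assignment satisfies every clause.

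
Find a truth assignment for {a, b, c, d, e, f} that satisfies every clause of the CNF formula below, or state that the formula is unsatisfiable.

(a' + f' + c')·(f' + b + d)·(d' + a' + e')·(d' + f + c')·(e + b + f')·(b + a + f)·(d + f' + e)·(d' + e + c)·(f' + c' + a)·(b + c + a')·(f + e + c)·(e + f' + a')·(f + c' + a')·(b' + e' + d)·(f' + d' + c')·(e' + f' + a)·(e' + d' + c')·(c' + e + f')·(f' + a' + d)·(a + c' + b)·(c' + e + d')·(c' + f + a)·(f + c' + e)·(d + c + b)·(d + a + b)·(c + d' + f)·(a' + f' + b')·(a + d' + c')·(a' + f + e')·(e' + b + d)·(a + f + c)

Suppose a = 0.
Suppose b = 1.
Suppose f = 0.
The clause (c') is unit, so c = 0.
That conflicts with the unit clause (c).
Backtrack on f: now try f = 1.
The clause (c') is unit, so c = 0.
The clause (e') is unit, so e = 0.
The clause (d) is unit, so d = 1.
That conflicts with the unit clause (d').
Neither f = 1 nor f = 0 works.
Backtrack on b: now try b = 0.
The clause (f) is unit, so f = 1.
The clause (d) is unit, so d = 1.
The clause (e) is unit, so e = 1.
That conflicts with the unit clause (e').
Neither b = 1 nor b = 0 works.
Backtrack on a: now try a = 1.
Suppose f = 0.
The clause (c') is unit, so c = 0.
The clause (b) is unit, so b = 1.
The clause (e) is unit, so e = 1.
That conflicts with the unit clause (e').
Backtrack on f: now try f = 1.
The clause (c') is unit, so c = 0.
The clause (b) is unit, so b = 1.
That conflicts with the unit clause (b').
Neither f = 1 nor f = 0 works.
Neither a = 1 nor a = 0 works.

UNSATISFIABLE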